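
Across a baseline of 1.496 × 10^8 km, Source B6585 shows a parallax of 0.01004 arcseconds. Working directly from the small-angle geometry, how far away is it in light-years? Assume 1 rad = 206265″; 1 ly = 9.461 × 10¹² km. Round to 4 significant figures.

324.9 ly

θ = 0.01004″ = 0.01004/206265 = 4.8675 × 10^-8 rad.
d = B/θ = (1.496 × 10^8) / (4.8675 × 10^-8) = 3.0734 × 10^15 km = (3.0734 × 10^15) / (9.461 × 10^12) ly = 324.85 ly.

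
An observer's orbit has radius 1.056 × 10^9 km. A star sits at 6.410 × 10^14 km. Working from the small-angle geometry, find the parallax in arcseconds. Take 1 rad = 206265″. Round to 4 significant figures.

0.3398 arcsec

θ ≈ B/d = (1.056 × 10^9) / (6.410 × 10^14) = 1.6474 × 10^-6 rad.
In arcseconds: 1.6474 × 10^-6 × 206265 = 0.3398″.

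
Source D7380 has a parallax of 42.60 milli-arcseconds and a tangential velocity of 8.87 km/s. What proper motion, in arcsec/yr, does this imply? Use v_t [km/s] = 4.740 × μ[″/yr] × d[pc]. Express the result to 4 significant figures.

0.07972 arcsec/yr

d = 1/p = 1/0.04260″ = 23.474 pc.
μ = v_t / (4.74 d) = 8.87 / (4.74 × 23.474) = 8.87 / 111.27 = 0.079716 ″/yr.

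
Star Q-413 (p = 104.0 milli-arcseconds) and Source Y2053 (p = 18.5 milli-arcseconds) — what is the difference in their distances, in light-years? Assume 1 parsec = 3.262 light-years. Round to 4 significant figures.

145.0 ly

d_A = 1/0.1040″ = 9.6154 pc; d_B = 1/0.01850″ = 54.054 pc.
|d_B − d_A| = |54.054 − 9.6154| = 44.439 pc = 44.439 × 3.262 ly = 144.96 ly.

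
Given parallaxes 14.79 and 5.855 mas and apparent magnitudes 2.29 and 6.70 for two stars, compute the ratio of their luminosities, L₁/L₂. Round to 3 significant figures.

L₁/L₂ = 9.10

d₁ = 1/p₁ = 1/0.01479″ = 67.613 pc; d₂ = 1/p₂ = 1/0.005855″ = 170.79 pc.
M₁ = m₁ − 5 log₁₀ d₁ + 5 = 2.29 − 9.1502 + 5 = -1.8602.
M₂ = 6.70 − 11.1623 + 5 = 0.5377.
L₁/L₂ = 10^(0.4(M₂ − M₁)) = 10^(0.4 × 2.3979) = 10^0.95916 = 9.1025.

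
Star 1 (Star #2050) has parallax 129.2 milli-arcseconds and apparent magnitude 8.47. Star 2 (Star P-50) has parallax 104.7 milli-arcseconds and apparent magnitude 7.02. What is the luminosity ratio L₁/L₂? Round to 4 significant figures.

d₁ = 1/p₁ = 1/0.1292″ = 7.7399 pc; d₂ = 1/p₂ = 1/0.1047″ = 9.5511 pc.
M₁ = m₁ − 5 log₁₀ d₁ + 5 = 8.47 − 4.4437 + 5 = 9.0263.
M₂ = 7.02 − 4.9003 + 5 = 7.1197.
L₁/L₂ = 10^(0.4(M₂ − M₁)) = 10^(0.4 × (-1.9066)) = 10^(-0.76264) = 0.17273.

L₁/L₂ = 0.1727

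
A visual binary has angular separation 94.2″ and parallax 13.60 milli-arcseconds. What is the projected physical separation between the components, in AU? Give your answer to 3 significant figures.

d = 1/p = 1/0.01360″ = 73.529 pc.
At distance d (pc), an angle of θ arcsec spans θ·d AU: s = 94.2 × 73.529 = 6926.4 AU.

6930 AU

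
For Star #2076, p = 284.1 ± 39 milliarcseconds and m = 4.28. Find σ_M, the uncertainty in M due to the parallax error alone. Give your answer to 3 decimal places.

σ_M = 0.298 mag

M = m − 5 log₁₀ d + 5 = m + 5 log₁₀ p + 5, so ∂M/∂p = 5/(p ln 10).
σ_M = (5/ln 10) · (σ_p/p) = 2.1715 × 39/284.1 = 2.1715 × 0.13728 = 0.2981.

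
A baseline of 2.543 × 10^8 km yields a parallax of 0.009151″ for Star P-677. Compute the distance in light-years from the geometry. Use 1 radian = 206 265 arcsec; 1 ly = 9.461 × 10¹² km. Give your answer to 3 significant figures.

θ = 0.009151″ = 0.009151/206265 = 4.4365 × 10^-8 rad.
d = B/θ = (2.543 × 10^8) / (4.4365 × 10^-8) = 5.7320 × 10^15 km = (5.7320 × 10^15) / (9.461 × 10^12) ly = 605.86 ly.

606 ly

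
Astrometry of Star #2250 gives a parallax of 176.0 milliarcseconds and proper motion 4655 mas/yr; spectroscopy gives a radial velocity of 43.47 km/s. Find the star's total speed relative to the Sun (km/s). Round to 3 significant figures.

133 km/s

d = 1/p = 1/0.1760″ = 5.6818 pc.
μ = 4655 mas/yr = 4.655 ″/yr.
v_t = 4.740 μ d = 4.740 × 4.655 × 5.6818 = 125.37 km/s.
v = √(v_r² + v_t²) = √(43.47² + 125.37²) = √17607.3 = 132.69 km/s.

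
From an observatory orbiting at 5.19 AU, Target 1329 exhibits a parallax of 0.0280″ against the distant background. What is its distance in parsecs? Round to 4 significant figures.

185.4 pc

With baseline B (in AU) and parallax p (in arcsec), d = B/p parsecs.
d = 5.19 / 0.0280 = 185.36 pc.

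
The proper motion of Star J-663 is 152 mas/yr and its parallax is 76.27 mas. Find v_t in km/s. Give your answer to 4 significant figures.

9.446 km/s

d = 1/p = 1/0.07627″ = 13.111 pc.
μ = 152 mas/yr = 0.152 ″/yr.
v_t = 4.74 × μ × d = 4.74 × 0.152 × 13.111 = 9.4462 km/s.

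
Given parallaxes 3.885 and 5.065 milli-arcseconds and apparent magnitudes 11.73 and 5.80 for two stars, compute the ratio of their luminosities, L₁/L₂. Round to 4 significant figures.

d₁ = 1/p₁ = 1/0.003885″ = 257.4 pc; d₂ = 1/p₂ = 1/0.005065″ = 197.43 pc.
M₁ = m₁ − 5 log₁₀ d₁ + 5 = 11.73 − 12.0530 + 5 = 4.6770.
M₂ = 5.80 − 11.4771 + 5 = -0.6771.
L₁/L₂ = 10^(0.4(M₂ − M₁)) = 10^(0.4 × (-5.3541)) = 10^(-2.14164) = 0.0072171.

L₁/L₂ = 0.007217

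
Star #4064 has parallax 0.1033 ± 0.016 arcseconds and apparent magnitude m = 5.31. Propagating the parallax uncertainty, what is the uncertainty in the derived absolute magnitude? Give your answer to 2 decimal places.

σ_M = 0.34 mag

M = m − 5 log₁₀ d + 5 = m + 5 log₁₀ p + 5, so ∂M/∂p = 5/(p ln 10).
σ_M = (5/ln 10) · (σ_p/p) = 2.1715 × 0.016/0.1033 = 2.1715 × 0.15489 = 0.33634.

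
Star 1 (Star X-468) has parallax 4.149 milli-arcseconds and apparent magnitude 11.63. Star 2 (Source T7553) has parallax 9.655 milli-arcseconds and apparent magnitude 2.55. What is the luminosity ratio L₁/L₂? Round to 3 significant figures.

L₁/L₂ = 0.00126

d₁ = 1/p₁ = 1/0.004149″ = 241.02 pc; d₂ = 1/p₂ = 1/0.009655″ = 103.57 pc.
M₁ = m₁ − 5 log₁₀ d₁ + 5 = 11.63 − 11.9103 + 5 = 4.7197.
M₂ = 2.55 − 10.0762 + 5 = -2.5262.
L₁/L₂ = 10^(0.4(M₂ − M₁)) = 10^(0.4 × (-7.2459)) = 10^(-2.89836) = 0.0012637.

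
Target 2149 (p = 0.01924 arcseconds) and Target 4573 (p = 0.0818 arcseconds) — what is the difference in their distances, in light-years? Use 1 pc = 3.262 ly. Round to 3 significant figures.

d_A = 1/0.01924″ = 51.975 pc; d_B = 1/0.08180″ = 12.225 pc.
|d_B − d_A| = |12.225 − 51.975| = 39.75 pc = 39.75 × 3.262 ly = 129.66 ly.

130 ly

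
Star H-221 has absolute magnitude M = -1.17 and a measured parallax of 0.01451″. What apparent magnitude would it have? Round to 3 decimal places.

d = 1/p = 1/0.01451″ = 68.918 pc.
m − M = 5 log₁₀ d − 5 = 5 log₁₀(68.918) − 5 = 9.1917 − 5 = 4.1917.
m = M + (m − M) = -1.17 + 4.1917 = 3.022.

m = 3.022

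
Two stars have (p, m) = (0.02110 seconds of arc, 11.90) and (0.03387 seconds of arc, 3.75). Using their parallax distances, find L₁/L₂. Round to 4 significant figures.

L₁/L₂ = 0.001416

d₁ = 1/p₁ = 1/0.02110″ = 47.393 pc; d₂ = 1/p₂ = 1/0.03387″ = 29.525 pc.
M₁ = m₁ − 5 log₁₀ d₁ + 5 = 11.90 − 8.3786 + 5 = 8.5214.
M₂ = 3.75 − 7.3509 + 5 = 1.3991.
L₁/L₂ = 10^(0.4(M₂ − M₁)) = 10^(0.4 × (-7.1223)) = 10^(-2.84892) = 0.0014161.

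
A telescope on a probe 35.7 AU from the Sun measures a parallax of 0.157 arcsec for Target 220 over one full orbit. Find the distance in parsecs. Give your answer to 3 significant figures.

With baseline B (in AU) and parallax p (in arcsec), d = B/p parsecs.
d = 35.7 / 0.157 = 227.39 pc.

227 pc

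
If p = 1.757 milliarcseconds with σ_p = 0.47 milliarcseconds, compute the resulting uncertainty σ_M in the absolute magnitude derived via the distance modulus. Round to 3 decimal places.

M = m − 5 log₁₀ d + 5 = m + 5 log₁₀ p + 5, so ∂M/∂p = 5/(p ln 10).
σ_M = (5/ln 10) · (σ_p/p) = 2.1715 × 0.47/1.757 = 2.1715 × 0.2675 = 0.58088.

σ_M = 0.581 mag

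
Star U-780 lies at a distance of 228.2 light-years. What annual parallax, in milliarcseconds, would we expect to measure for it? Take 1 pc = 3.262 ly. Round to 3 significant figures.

d = 228.2 ly ÷ 3.262 = 69.957 pc.
p = 1/d = 1/69.957 = 0.014294 arcsec.
= 0.014294 × 1000 = 14.294 mas.

14.3 mas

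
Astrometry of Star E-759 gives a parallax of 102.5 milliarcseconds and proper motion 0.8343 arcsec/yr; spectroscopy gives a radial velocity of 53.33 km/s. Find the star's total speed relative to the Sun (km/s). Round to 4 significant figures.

65.82 km/s

d = 1/p = 1/0.1025″ = 9.7561 pc.
v_t = 4.740 μ d = 4.740 × 0.8343 × 9.7561 = 38.581 km/s.
v = √(v_r² + v_t²) = √(53.33² + 38.581²) = √4332.58 = 65.822 km/s.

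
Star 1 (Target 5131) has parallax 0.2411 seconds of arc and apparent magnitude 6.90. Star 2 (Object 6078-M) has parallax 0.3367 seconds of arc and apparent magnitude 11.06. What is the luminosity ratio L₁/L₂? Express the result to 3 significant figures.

L₁/L₂ = 90.0

d₁ = 1/p₁ = 1/0.2411″ = 4.1477 pc; d₂ = 1/p₂ = 1/0.3367″ = 2.97 pc.
M₁ = m₁ − 5 log₁₀ d₁ + 5 = 6.90 − 3.0890 + 5 = 8.8110.
M₂ = 11.06 − 2.3638 + 5 = 13.6962.
L₁/L₂ = 10^(0.4(M₂ − M₁)) = 10^(0.4 × 4.8852) = 10^1.95408 = 89.966.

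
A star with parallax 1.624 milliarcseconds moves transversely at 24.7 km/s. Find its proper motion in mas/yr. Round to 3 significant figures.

d = 1/p = 1/0.001624″ = 615.76 pc.
μ = v_t / (4.74 d) = 24.7 / (4.74 × 615.76) = 24.7 / 2918.7 = 0.0084627 ″/yr = 8.4627 mas/yr.

8.46 mas/yr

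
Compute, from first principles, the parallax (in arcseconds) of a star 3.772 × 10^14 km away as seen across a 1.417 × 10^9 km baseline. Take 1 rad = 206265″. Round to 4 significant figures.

θ ≈ B/d = (1.417 × 10^9) / (3.772 × 10^14) = 3.7566 × 10^-6 rad.
In arcseconds: 3.7566 × 10^-6 × 206265 = 0.77486″.

0.7749 arcsec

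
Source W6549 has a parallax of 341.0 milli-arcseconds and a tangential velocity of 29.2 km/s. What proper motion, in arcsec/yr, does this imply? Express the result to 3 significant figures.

d = 1/p = 1/0.3410″ = 2.9326 pc.
μ = v_t / (4.74 d) = 29.2 / (4.74 × 2.9326) = 29.2 / 13.901 = 2.1006 ″/yr.

2.10 arcsec/yr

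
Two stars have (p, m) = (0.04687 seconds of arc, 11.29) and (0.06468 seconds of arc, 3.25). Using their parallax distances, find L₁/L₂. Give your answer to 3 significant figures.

L₁/L₂ = 0.00116

d₁ = 1/p₁ = 1/0.04687″ = 21.336 pc; d₂ = 1/p₂ = 1/0.06468″ = 15.461 pc.
M₁ = m₁ − 5 log₁₀ d₁ + 5 = 11.29 − 6.6456 + 5 = 9.6444.
M₂ = 3.25 − 5.9462 + 5 = 2.3038.
L₁/L₂ = 10^(0.4(M₂ − M₁)) = 10^(0.4 × (-7.3406)) = 10^(-2.93624) = 0.0011581.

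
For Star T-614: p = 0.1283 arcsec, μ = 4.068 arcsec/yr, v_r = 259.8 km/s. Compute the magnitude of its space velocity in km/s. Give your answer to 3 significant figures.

d = 1/p = 1/0.1283″ = 7.7942 pc.
v_t = 4.740 μ d = 4.740 × 4.068 × 7.7942 = 150.29 km/s.
v = √(v_r² + v_t²) = √(259.8² + 150.29²) = √90083.1 = 300.14 km/s.

300 km/s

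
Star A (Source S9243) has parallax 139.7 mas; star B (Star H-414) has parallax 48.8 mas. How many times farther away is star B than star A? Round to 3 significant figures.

Since d = 1/p, d_B/d_A = p_A/p_B.
= 139.7 / 48.8 = 2.8627.

2.86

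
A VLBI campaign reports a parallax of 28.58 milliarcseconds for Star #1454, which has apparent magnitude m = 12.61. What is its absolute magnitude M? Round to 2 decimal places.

M = 9.89

d = 1/p = 1/0.02858″ = 34.99 pc.
m − M = 5 log₁₀(34.99) − 5 = 7.7197 − 5 = 2.7197.
M = m − (m − M) = 12.61 − 2.7197 = 9.89.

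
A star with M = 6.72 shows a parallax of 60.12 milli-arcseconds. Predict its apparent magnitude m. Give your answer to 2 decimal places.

m = 7.82

d = 1/p = 1/0.06012″ = 16.633 pc.
m − M = 5 log₁₀ d − 5 = 5 log₁₀(16.633) − 5 = 6.1049 − 5 = 1.1049.
m = M + (m − M) = 6.72 + 1.1049 = 7.82.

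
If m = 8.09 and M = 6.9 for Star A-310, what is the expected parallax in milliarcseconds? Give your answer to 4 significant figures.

m − M = 8.09 − 6.9 = 1.19.
d = 10^((m−M)/5 + 1) = 10^1.238 = 17.298 pc.
p = 1/d = 1/17.298 = 0.05781 arcsec = 57.81 mas.

57.81 mas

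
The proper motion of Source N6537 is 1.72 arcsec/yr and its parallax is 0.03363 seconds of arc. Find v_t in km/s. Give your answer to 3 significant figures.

d = 1/p = 1/0.03363″ = 29.735 pc.
v_t = 4.74 × μ × d = 4.74 × 1.72 × 29.735 = 242.42 km/s.

242 km/s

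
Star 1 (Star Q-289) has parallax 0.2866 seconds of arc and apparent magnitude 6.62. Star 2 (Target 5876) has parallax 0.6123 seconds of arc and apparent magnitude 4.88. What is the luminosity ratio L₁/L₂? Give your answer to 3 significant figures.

d₁ = 1/p₁ = 1/0.2866″ = 3.4892 pc; d₂ = 1/p₂ = 1/0.6123″ = 1.6332 pc.
M₁ = m₁ − 5 log₁₀ d₁ + 5 = 6.62 − 2.7136 + 5 = 8.9064.
M₂ = 4.88 − 1.0652 + 5 = 8.8148.
L₁/L₂ = 10^(0.4(M₂ − M₁)) = 10^(0.4 × (-0.0916)) = 10^(-0.03664) = 0.91909.

L₁/L₂ = 0.919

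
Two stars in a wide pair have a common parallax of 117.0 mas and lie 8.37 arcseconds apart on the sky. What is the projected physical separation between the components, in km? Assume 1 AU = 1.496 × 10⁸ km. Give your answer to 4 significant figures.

d = 1/p = 1/0.1170″ = 8.547 pc.
At distance d (pc), an angle of θ arcsec spans θ·d AU: s = 8.37 × 8.547 = 71.538 AU.
= 71.538 × 1.496 × 10⁸ km = 1.0702 × 10^10 km.

1.070 × 10^10 km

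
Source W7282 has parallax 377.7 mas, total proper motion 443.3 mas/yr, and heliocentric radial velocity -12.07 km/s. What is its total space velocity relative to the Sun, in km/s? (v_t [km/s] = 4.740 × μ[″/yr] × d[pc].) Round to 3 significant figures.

13.3 km/s

d = 1/p = 1/0.3777″ = 2.6476 pc.
μ = 443.3 mas/yr = 0.4433 ″/yr.
v_t = 4.740 μ d = 4.740 × 0.4433 × 2.6476 = 5.5632 km/s.
v = √(v_r² + v_t²) = √((-12.07)² + 5.5632²) = √176.634 = 13.29 km/s.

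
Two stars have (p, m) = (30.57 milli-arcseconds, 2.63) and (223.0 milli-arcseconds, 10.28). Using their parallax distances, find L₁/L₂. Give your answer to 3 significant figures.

d₁ = 1/p₁ = 1/0.03057″ = 32.712 pc; d₂ = 1/p₂ = 1/0.2230″ = 4.4843 pc.
M₁ = m₁ − 5 log₁₀ d₁ + 5 = 2.63 − 7.5735 + 5 = 0.0565.
M₂ = 10.28 − 3.2585 + 5 = 12.0215.
L₁/L₂ = 10^(0.4(M₂ − M₁)) = 10^(0.4 × 11.9650) = 10^4.78600 = 61094.

L₁/L₂ = 61100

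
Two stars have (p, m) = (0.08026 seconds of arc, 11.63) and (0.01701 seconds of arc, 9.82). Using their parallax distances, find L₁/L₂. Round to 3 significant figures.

d₁ = 1/p₁ = 1/0.08026″ = 12.46 pc; d₂ = 1/p₂ = 1/0.01701″ = 58.789 pc.
M₁ = m₁ − 5 log₁₀ d₁ + 5 = 11.63 − 5.4776 + 5 = 11.1524.
M₂ = 9.82 − 8.8465 + 5 = 5.9735.
L₁/L₂ = 10^(0.4(M₂ − M₁)) = 10^(0.4 × (-5.1789)) = 10^(-2.07156) = 0.0084809.

L₁/L₂ = 0.00848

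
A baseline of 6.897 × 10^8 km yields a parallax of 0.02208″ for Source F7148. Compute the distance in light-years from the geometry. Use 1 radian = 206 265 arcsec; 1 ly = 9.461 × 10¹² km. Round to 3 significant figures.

681 ly

θ = 0.02208″ = 0.02208/206265 = 1.0705 × 10^-7 rad.
d = B/θ = (6.897 × 10^8) / (1.0705 × 10^-7) = 6.4428 × 10^15 km = (6.4428 × 10^15) / (9.461 × 10^12) ly = 680.99 ly.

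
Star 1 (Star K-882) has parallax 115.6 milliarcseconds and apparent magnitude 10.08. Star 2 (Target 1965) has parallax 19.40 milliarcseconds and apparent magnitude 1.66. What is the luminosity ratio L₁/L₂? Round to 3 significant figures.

d₁ = 1/p₁ = 1/0.1156″ = 8.6505 pc; d₂ = 1/p₂ = 1/0.01940″ = 51.546 pc.
M₁ = m₁ − 5 log₁₀ d₁ + 5 = 10.08 − 4.6852 + 5 = 10.3948.
M₂ = 1.66 − 8.5610 + 5 = -1.9010.
L₁/L₂ = 10^(0.4(M₂ − M₁)) = 10^(0.4 × (-12.2958)) = 10^(-4.91832) = 0.000012069.

L₁/L₂ = 1.21 × 10^-5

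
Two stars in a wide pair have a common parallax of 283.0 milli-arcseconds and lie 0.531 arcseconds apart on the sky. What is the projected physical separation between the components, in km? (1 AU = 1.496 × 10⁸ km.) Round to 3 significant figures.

d = 1/p = 1/0.2830″ = 3.5336 pc.
At distance d (pc), an angle of θ arcsec spans θ·d AU: s = 0.531 × 3.5336 = 1.8763 AU.
= 1.8763 × 1.496 × 10⁸ km = 2.8069 × 10^8 km.

2.81 × 10^8 km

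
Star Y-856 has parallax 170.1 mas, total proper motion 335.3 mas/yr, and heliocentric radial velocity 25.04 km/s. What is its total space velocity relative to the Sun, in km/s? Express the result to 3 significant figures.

d = 1/p = 1/0.1701″ = 5.8789 pc.
μ = 335.3 mas/yr = 0.3353 ″/yr.
v_t = 4.740 μ d = 4.740 × 0.3353 × 5.8789 = 9.3435 km/s.
v = √(v_r² + v_t²) = √(25.04² + 9.3435²) = √714.303 = 26.726 km/s.

26.7 km/s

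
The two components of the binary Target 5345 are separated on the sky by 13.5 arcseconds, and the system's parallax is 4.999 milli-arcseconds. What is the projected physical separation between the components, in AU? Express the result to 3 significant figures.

d = 1/p = 1/0.004999″ = 200.04 pc.
At distance d (pc), an angle of θ arcsec spans θ·d AU: s = 13.5 × 200.04 = 2700.5 AU.

2700 AU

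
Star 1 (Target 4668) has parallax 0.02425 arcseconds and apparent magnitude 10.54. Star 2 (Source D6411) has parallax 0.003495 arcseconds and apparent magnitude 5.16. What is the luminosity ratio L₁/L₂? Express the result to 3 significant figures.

L₁/L₂ = 0.000146

d₁ = 1/p₁ = 1/0.02425″ = 41.237 pc; d₂ = 1/p₂ = 1/0.003495″ = 286.12 pc.
M₁ = m₁ − 5 log₁₀ d₁ + 5 = 10.54 − 8.0764 + 5 = 7.4636.
M₂ = 5.16 − 12.2827 + 5 = -2.1227.
L₁/L₂ = 10^(0.4(M₂ − M₁)) = 10^(0.4 × (-9.5863)) = 10^(-3.83452) = 0.00014638.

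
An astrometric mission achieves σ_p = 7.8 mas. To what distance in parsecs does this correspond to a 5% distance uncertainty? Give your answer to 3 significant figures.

6.41 pc

σ_d/d = σ_p/p, so the condition is σ_p/p ≤ 0.05, i.e. p ≥ σ_p/0.05.
p_min = 7.8/0.05 = 156 mas = 0.156 arcsec.
d_max = 1/p_min = 1/0.156 = 6.4103 pc.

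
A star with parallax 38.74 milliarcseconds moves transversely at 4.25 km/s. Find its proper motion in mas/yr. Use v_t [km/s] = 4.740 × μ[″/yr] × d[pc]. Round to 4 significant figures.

d = 1/p = 1/0.03874″ = 25.813 pc.
μ = v_t / (4.74 d) = 4.25 / (4.74 × 25.813) = 4.25 / 122.35 = 0.034736 ″/yr = 34.736 mas/yr.

34.74 mas/yr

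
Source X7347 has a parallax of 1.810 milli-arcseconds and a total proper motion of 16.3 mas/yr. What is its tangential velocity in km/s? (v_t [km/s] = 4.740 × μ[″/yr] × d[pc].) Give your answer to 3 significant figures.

42.7 km/s

d = 1/p = 1/0.001810″ = 552.49 pc.
μ = 16.3 mas/yr = 0.0163 ″/yr.
v_t = 4.74 × μ × d = 4.74 × 0.0163 × 552.49 = 42.686 km/s.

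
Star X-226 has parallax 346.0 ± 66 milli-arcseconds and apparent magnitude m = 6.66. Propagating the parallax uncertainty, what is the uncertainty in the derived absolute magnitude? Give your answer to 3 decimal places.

σ_M = 0.414 mag

M = m − 5 log₁₀ d + 5 = m + 5 log₁₀ p + 5, so ∂M/∂p = 5/(p ln 10).
σ_M = (5/ln 10) · (σ_p/p) = 2.1715 × 66/346.0 = 2.1715 × 0.19075 = 0.41421.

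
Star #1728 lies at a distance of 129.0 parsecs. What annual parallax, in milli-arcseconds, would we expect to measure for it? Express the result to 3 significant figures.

7.75 mas

p = 1/d = 1/129 = 0.0077519 arcsec.
= 0.0077519 × 1000 = 7.7519 mas.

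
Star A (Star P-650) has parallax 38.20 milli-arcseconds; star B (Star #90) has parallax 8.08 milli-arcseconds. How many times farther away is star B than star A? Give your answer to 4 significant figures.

4.728

Since d = 1/p, d_B/d_A = p_A/p_B.
= 38.20 / 8.08 = 4.7277.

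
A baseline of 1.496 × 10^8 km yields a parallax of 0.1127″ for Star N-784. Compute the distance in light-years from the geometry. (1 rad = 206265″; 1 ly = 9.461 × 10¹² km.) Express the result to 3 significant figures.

28.9 ly

θ = 0.1127″ = 0.1127/206265 = 5.4638 × 10^-7 rad.
d = B/θ = (1.496 × 10^8) / (5.4638 × 10^-7) = 2.7380 × 10^14 km = (2.7380 × 10^14) / (9.461 × 10^12) ly = 28.94 ly.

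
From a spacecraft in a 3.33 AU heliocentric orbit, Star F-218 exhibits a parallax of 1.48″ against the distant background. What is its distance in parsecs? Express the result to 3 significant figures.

With baseline B (in AU) and parallax p (in arcsec), d = B/p parsecs.
d = 3.33 / 1.48 = 2.25 pc.

2.25 pc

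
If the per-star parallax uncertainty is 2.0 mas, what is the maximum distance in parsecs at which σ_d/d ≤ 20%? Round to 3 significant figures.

100 pc

σ_d/d = σ_p/p, so the condition is σ_p/p ≤ 0.20, i.e. p ≥ σ_p/0.20.
p_min = 2.0/0.20 = 10 mas = 0.01 arcsec.
d_max = 1/p_min = 1/0.01 = 100 pc.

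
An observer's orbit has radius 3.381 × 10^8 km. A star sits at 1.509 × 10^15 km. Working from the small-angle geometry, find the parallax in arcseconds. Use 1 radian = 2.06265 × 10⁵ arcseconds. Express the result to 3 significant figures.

θ ≈ B/d = (3.381 × 10^8) / (1.509 × 10^15) = 2.2406 × 10^-7 rad.
In arcseconds: 2.2406 × 10^-7 × 206265 = 0.046216″.

0.0462 arcsec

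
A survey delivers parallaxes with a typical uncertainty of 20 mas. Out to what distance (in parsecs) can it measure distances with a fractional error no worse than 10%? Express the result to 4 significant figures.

5.000 pc

σ_d/d = σ_p/p, so the condition is σ_p/p ≤ 0.10, i.e. p ≥ σ_p/0.10.
p_min = 20/0.10 = 200 mas = 0.2 arcsec.
d_max = 1/p_min = 1/0.2 = 5 pc.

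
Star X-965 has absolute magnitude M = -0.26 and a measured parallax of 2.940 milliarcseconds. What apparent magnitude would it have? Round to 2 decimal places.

m = 7.40

d = 1/p = 1/0.002940″ = 340.14 pc.
m − M = 5 log₁₀ d − 5 = 5 log₁₀(340.14) − 5 = 12.6583 − 5 = 7.6583.
m = M + (m − M) = -0.26 + 7.6583 = 7.40.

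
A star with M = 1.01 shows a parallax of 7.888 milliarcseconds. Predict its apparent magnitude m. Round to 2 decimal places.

m = 6.53

d = 1/p = 1/0.007888″ = 126.77 pc.
m − M = 5 log₁₀ d − 5 = 5 log₁₀(126.77) − 5 = 10.5151 − 5 = 5.5151.
m = M + (m − M) = 1.01 + 5.5151 = 6.53.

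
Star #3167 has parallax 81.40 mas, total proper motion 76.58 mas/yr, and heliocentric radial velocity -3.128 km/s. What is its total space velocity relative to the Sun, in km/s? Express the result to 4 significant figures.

5.447 km/s

d = 1/p = 1/0.08140″ = 12.285 pc.
μ = 76.58 mas/yr = 0.07658 ″/yr.
v_t = 4.740 μ d = 4.740 × 0.07658 × 12.285 = 4.4593 km/s.
v = √(v_r² + v_t²) = √((-3.128)² + 4.4593²) = √29.6697 = 5.447 km/s.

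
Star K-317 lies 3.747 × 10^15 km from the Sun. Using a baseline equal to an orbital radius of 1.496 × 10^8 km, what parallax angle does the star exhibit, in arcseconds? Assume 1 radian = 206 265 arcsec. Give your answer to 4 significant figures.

0.008235 arcsec

θ ≈ B/d = (1.496 × 10^8) / (3.747 × 10^15) = 3.9925 × 10^-8 rad.
In arcseconds: 3.9925 × 10^-8 × 206265 = 0.0082351″.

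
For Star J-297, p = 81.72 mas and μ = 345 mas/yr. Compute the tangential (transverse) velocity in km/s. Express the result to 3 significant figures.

d = 1/p = 1/0.08172″ = 12.237 pc.
μ = 345 mas/yr = 0.345 ″/yr.
v_t = 4.74 × μ × d = 4.74 × 0.345 × 12.237 = 20.011 km/s.

20.0 km/s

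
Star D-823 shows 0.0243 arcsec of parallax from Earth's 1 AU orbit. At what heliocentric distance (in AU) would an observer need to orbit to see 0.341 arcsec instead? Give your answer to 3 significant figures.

14.0 AU

Parallax scales linearly with baseline: p ∝ B, so B = p_target / p_Earth × 1 AU.
B = 0.341 / 0.0243 = 14.033 AU.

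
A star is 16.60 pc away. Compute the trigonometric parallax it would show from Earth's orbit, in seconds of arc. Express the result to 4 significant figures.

p = 1/d = 1/16.6 = 0.060241 arcsec.

0.06024 arcsec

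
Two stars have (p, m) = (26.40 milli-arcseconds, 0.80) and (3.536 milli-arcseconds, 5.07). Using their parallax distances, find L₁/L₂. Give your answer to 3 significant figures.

L₁/L₂ = 0.916

d₁ = 1/p₁ = 1/0.02640″ = 37.879 pc; d₂ = 1/p₂ = 1/0.003536″ = 282.81 pc.
M₁ = m₁ − 5 log₁₀ d₁ + 5 = 0.80 − 7.8920 + 5 = -2.0920.
M₂ = 5.07 − 12.2575 + 5 = -2.1875.
L₁/L₂ = 10^(0.4(M₂ − M₁)) = 10^(0.4 × (-0.0955)) = 10^(-0.03820) = 0.9158.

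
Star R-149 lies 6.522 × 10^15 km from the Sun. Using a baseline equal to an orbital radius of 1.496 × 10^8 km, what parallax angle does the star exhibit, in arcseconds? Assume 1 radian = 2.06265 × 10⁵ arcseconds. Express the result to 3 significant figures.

0.00473 arcsec

θ ≈ B/d = (1.496 × 10^8) / (6.522 × 10^15) = 2.2938 × 10^-8 rad.
In arcseconds: 2.2938 × 10^-8 × 206265 = 0.0047313″.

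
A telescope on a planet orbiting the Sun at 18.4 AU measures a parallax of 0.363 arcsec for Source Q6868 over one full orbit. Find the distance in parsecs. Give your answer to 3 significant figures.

50.7 pc

With baseline B (in AU) and parallax p (in arcsec), d = B/p parsecs.
d = 18.4 / 0.363 = 50.689 pc.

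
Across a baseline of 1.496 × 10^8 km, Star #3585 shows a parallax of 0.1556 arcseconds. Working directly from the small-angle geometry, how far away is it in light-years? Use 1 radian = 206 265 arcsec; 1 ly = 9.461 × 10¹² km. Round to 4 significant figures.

θ = 0.1556″ = 0.1556/206265 = 7.5437 × 10^-7 rad.
d = B/θ = (1.496 × 10^8) / (7.5437 × 10^-7) = 1.9831 × 10^14 km = (1.9831 × 10^14) / (9.461 × 10^12) ly = 20.961 ly.

20.96 ly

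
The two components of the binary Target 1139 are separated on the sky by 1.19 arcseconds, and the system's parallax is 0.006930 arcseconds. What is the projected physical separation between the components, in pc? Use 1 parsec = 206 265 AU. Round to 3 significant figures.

d = 1/p = 1/0.006930″ = 144.3 pc.
At distance d (pc), an angle of θ arcsec spans θ·d AU: s = 1.19 × 144.3 = 171.72 AU.
= 171.72 / 206265 = 0.00083252 pc.

0.000833 pc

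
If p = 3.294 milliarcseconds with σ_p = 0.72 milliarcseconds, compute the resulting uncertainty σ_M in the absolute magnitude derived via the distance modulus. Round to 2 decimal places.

M = m − 5 log₁₀ d + 5 = m + 5 log₁₀ p + 5, so ∂M/∂p = 5/(p ln 10).
σ_M = (5/ln 10) · (σ_p/p) = 2.1715 × 0.72/3.294 = 2.1715 × 0.21858 = 0.47465.

σ_M = 0.47 mag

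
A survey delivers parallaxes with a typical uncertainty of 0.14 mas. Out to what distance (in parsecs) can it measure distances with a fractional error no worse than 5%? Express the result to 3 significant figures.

357 pc

σ_d/d = σ_p/p, so the condition is σ_p/p ≤ 0.05, i.e. p ≥ σ_p/0.05.
p_min = 0.14/0.05 = 2.8 mas = 0.0028 arcsec.
d_max = 1/p_min = 1/0.0028 = 357.14 pc.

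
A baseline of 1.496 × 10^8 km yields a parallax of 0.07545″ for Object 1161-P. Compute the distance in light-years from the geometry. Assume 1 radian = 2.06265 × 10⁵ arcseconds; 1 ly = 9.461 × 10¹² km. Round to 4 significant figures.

43.23 ly

θ = 0.07545″ = 0.07545/206265 = 3.6579 × 10^-7 rad.
d = B/θ = (1.496 × 10^8) / (3.6579 × 10^-7) = 4.0898 × 10^14 km = (4.0898 × 10^14) / (9.461 × 10^12) ly = 43.228 ly.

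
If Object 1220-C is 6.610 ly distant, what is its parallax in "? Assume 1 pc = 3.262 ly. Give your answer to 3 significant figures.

0.493 "

d = 6.610 ly ÷ 3.262 = 2.0264 pc.
p = 1/d = 1/2.0264 = 0.49349 arcsec.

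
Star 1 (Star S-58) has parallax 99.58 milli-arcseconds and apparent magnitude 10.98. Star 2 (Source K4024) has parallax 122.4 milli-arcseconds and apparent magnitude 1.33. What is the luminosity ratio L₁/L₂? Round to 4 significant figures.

L₁/L₂ = 0.0002086

d₁ = 1/p₁ = 1/0.09958″ = 10.042 pc; d₂ = 1/p₂ = 1/0.1224″ = 8.1699 pc.
M₁ = m₁ − 5 log₁₀ d₁ + 5 = 10.98 − 5.0091 + 5 = 10.9709.
M₂ = 1.33 − 4.5611 + 5 = 1.7689.
L₁/L₂ = 10^(0.4(M₂ − M₁)) = 10^(0.4 × (-9.2020)) = 10^(-3.68080) = 0.00020855.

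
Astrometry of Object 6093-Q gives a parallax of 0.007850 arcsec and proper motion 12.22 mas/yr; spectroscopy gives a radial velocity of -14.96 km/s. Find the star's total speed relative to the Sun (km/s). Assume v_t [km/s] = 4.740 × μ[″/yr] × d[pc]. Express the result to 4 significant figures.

16.68 km/s

d = 1/p = 1/0.007850″ = 127.39 pc.
μ = 12.22 mas/yr = 0.01222 ″/yr.
v_t = 4.740 μ d = 4.740 × 0.01222 × 127.39 = 7.3788 km/s.
v = √(v_r² + v_t²) = √((-14.96)² + 7.3788²) = √278.248 = 16.681 km/s.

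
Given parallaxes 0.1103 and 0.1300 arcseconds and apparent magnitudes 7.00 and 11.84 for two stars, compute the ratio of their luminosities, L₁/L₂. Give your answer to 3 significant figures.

d₁ = 1/p₁ = 1/0.1103″ = 9.0662 pc; d₂ = 1/p₂ = 1/0.1300″ = 7.6923 pc.
M₁ = m₁ − 5 log₁₀ d₁ + 5 = 7.00 − 4.7871 + 5 = 7.2129.
M₂ = 11.84 − 4.4303 + 5 = 12.4097.
L₁/L₂ = 10^(0.4(M₂ − M₁)) = 10^(0.4 × 5.1968) = 10^2.07872 = 119.87.

L₁/L₂ = 120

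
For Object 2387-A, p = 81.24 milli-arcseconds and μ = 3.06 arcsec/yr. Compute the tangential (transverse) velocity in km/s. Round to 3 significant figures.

d = 1/p = 1/0.08124″ = 12.309 pc.
v_t = 4.74 × μ × d = 4.74 × 3.06 × 12.309 = 178.53 km/s.

179 km/s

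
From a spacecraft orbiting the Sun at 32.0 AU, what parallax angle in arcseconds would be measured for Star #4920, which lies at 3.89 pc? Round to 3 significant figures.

8.23 arcsec

p (arcsec) = B (AU) / d (pc).
p = 32.0 / 3.89 = 8.2262 arcsec.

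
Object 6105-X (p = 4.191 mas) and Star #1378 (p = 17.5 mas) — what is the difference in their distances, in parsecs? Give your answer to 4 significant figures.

181.5 pc

d_A = 1/0.004191″ = 238.61 pc; d_B = 1/0.01750″ = 57.143 pc.
|d_B − d_A| = |57.143 − 238.61| = 181.47 pc.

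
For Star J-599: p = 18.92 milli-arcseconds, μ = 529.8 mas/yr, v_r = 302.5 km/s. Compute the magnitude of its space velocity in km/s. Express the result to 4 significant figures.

330.3 km/s

d = 1/p = 1/0.01892″ = 52.854 pc.
μ = 529.8 mas/yr = 0.5298 ″/yr.
v_t = 4.740 μ d = 4.740 × 0.5298 × 52.854 = 132.73 km/s.
v = √(v_r² + v_t²) = √(302.5² + 132.73²) = √109124 = 330.34 km/s.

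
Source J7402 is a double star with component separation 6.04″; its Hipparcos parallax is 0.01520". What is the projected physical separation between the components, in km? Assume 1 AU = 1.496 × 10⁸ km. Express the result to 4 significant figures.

d = 1/p = 1/0.01520″ = 65.789 pc.
At distance d (pc), an angle of θ arcsec spans θ·d AU: s = 6.04 × 65.789 = 397.37 AU.
= 397.37 × 1.496 × 10⁸ km = 5.9447 × 10^10 km.

5.945 × 10^10 km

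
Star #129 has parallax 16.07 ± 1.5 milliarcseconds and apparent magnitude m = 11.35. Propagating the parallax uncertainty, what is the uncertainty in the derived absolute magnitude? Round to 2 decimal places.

σ_M = 0.20 mag

M = m − 5 log₁₀ d + 5 = m + 5 log₁₀ p + 5, so ∂M/∂p = 5/(p ln 10).
σ_M = (5/ln 10) · (σ_p/p) = 2.1715 × 1.5/16.07 = 2.1715 × 0.093342 = 0.20269.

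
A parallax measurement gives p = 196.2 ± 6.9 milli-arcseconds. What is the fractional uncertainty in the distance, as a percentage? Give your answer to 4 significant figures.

3.517%

For d = 1/p, |σ_d/d| = |σ_p/p|.
σ_p/p = 6.9 / 196.2 = 0.035168 = 3.5168%.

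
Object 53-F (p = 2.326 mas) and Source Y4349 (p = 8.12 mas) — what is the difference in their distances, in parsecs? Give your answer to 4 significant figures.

d_A = 1/0.002326″ = 429.92 pc; d_B = 1/0.008120″ = 123.15 pc.
|d_B − d_A| = |123.15 − 429.92| = 306.77 pc.

306.8 pc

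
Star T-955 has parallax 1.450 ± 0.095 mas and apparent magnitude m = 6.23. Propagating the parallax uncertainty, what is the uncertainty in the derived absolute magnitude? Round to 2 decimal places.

σ_M = 0.14 mag

M = m − 5 log₁₀ d + 5 = m + 5 log₁₀ p + 5, so ∂M/∂p = 5/(p ln 10).
σ_M = (5/ln 10) · (σ_p/p) = 2.1715 × 0.095/1.450 = 2.1715 × 0.065517 = 0.14227.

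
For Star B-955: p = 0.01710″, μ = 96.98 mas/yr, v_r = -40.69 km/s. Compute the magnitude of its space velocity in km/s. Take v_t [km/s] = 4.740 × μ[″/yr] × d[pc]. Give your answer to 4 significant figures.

48.77 km/s

d = 1/p = 1/0.01710″ = 58.48 pc.
μ = 96.98 mas/yr = 0.09698 ″/yr.
v_t = 4.740 μ d = 4.740 × 0.09698 × 58.48 = 26.882 km/s.
v = √(v_r² + v_t²) = √((-40.69)² + 26.882²) = √2378.32 = 48.768 km/s.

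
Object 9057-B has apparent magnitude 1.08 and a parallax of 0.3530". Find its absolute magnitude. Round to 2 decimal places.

d = 1/p = 1/0.3530″ = 2.8329 pc.
m − M = 5 log₁₀(2.8329) − 5 = 2.2612 − 5 = -2.7388.
M = m − (m − M) = 1.08 − (-2.7388) = 3.82.

M = 3.82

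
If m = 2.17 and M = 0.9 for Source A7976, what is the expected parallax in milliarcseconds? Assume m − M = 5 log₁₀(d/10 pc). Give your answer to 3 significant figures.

55.7 mas

m − M = 2.17 − 0.9 = 1.27.
d = 10^((m−M)/5 + 1) = 10^1.254 = 17.947 pc.
p = 1/d = 1/17.947 = 0.05572 arcsec = 55.72 mas.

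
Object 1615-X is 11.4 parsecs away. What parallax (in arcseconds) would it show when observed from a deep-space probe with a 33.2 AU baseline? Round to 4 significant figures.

p (arcsec) = B (AU) / d (pc).
p = 33.2 / 11.4 = 2.9123 arcsec.

2.912 arcsec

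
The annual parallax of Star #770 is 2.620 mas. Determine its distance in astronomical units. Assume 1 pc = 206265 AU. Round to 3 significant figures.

7.87 × 10^7 AU

p = 2.620 mas = 0.002620 arcsec.
d = 1/p = 1/0.002620 = 381.68 pc.
In AU: 381.68 × 206265 = 7.8727 × 10^7 AU.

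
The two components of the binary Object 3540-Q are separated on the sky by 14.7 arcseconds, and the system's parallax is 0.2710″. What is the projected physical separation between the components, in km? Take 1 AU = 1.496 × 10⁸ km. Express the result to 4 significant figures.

d = 1/p = 1/0.2710″ = 3.69 pc.
At distance d (pc), an angle of θ arcsec spans θ·d AU: s = 14.7 × 3.69 = 54.243 AU.
= 54.243 × 1.496 × 10⁸ km = 8.1148 × 10^9 km.

8.115 × 10^9 km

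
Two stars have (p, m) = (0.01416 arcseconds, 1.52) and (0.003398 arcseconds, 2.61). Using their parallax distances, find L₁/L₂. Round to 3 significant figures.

d₁ = 1/p₁ = 1/0.01416″ = 70.621 pc; d₂ = 1/p₂ = 1/0.003398″ = 294.29 pc.
M₁ = m₁ − 5 log₁₀ d₁ + 5 = 1.52 − 9.2447 + 5 = -2.7247.
M₂ = 2.61 − 12.3439 + 5 = -4.7339.
L₁/L₂ = 10^(0.4(M₂ − M₁)) = 10^(0.4 × (-2.0092)) = 10^(-0.80368) = 0.15715.

L₁/L₂ = 0.157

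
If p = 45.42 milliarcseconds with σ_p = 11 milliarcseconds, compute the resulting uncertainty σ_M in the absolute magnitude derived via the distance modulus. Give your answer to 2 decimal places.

M = m − 5 log₁₀ d + 5 = m + 5 log₁₀ p + 5, so ∂M/∂p = 5/(p ln 10).
σ_M = (5/ln 10) · (σ_p/p) = 2.1715 × 11/45.42 = 2.1715 × 0.24218 = 0.52589.

σ_M = 0.53 mag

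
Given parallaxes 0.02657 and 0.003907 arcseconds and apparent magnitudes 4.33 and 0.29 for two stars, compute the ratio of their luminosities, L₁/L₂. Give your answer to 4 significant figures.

d₁ = 1/p₁ = 1/0.02657″ = 37.636 pc; d₂ = 1/p₂ = 1/0.003907″ = 255.95 pc.
M₁ = m₁ − 5 log₁₀ d₁ + 5 = 4.33 − 7.8780 + 5 = 1.4520.
M₂ = 0.29 − 12.0408 + 5 = -6.7508.
L₁/L₂ = 10^(0.4(M₂ − M₁)) = 10^(0.4 × (-8.2028)) = 10^(-3.28112) = 0.00052346.

L₁/L₂ = 0.0005235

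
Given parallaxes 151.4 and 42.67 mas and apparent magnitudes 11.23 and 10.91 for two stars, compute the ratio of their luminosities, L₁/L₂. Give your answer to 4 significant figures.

d₁ = 1/p₁ = 1/0.1514″ = 6.605 pc; d₂ = 1/p₂ = 1/0.04267″ = 23.436 pc.
M₁ = m₁ − 5 log₁₀ d₁ + 5 = 11.23 − 4.0994 + 5 = 12.1306.
M₂ = 10.91 − 6.8494 + 5 = 9.0606.
L₁/L₂ = 10^(0.4(M₂ − M₁)) = 10^(0.4 × (-3.0700)) = 10^(-1.22800) = 0.059156.

L₁/L₂ = 0.05916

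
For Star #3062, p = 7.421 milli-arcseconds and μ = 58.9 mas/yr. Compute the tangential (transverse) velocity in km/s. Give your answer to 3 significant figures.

37.6 km/s

d = 1/p = 1/0.007421″ = 134.75 pc.
μ = 58.9 mas/yr = 0.0589 ″/yr.
v_t = 4.74 × μ × d = 4.74 × 0.0589 × 134.75 = 37.62 km/s.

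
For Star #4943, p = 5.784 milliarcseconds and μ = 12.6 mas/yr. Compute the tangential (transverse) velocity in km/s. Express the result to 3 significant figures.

10.3 km/s

d = 1/p = 1/0.005784″ = 172.89 pc.
μ = 12.6 mas/yr = 0.0126 ″/yr.
v_t = 4.74 × μ × d = 4.74 × 0.0126 × 172.89 = 10.326 km/s.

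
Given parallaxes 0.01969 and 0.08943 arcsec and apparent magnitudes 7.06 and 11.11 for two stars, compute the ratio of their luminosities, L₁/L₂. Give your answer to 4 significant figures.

L₁/L₂ = 860.0

d₁ = 1/p₁ = 1/0.01969″ = 50.787 pc; d₂ = 1/p₂ = 1/0.08943″ = 11.182 pc.
M₁ = m₁ − 5 log₁₀ d₁ + 5 = 7.06 − 8.5288 + 5 = 3.5312.
M₂ = 11.11 − 5.2426 + 5 = 10.8674.
L₁/L₂ = 10^(0.4(M₂ − M₁)) = 10^(0.4 × 7.3362) = 10^2.93448 = 859.96.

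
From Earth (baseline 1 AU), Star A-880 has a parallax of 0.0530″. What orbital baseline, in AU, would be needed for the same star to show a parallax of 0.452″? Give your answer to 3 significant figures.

Parallax scales linearly with baseline: p ∝ B, so B = p_target / p_Earth × 1 AU.
B = 0.452 / 0.0530 = 8.5283 AU.

8.53 AU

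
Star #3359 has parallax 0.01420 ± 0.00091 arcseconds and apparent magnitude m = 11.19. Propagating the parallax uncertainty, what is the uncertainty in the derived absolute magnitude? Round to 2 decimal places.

σ_M = 0.14 mag

M = m − 5 log₁₀ d + 5 = m + 5 log₁₀ p + 5, so ∂M/∂p = 5/(p ln 10).
σ_M = (5/ln 10) · (σ_p/p) = 2.1715 × 0.00091/0.01420 = 2.1715 × 0.064085 = 0.13916.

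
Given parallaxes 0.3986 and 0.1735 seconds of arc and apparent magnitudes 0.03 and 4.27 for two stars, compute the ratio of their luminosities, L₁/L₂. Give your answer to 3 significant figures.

L₁/L₂ = 9.41

d₁ = 1/p₁ = 1/0.3986″ = 2.5088 pc; d₂ = 1/p₂ = 1/0.1735″ = 5.7637 pc.
M₁ = m₁ − 5 log₁₀ d₁ + 5 = 0.03 − 1.9973 + 5 = 3.0327.
M₂ = 4.27 − 3.8035 + 5 = 5.4665.
L₁/L₂ = 10^(0.4(M₂ − M₁)) = 10^(0.4 × 2.4338) = 10^0.97352 = 9.4085.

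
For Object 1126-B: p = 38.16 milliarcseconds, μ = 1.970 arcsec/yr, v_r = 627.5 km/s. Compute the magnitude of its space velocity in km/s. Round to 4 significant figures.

d = 1/p = 1/0.03816″ = 26.205 pc.
v_t = 4.740 μ d = 4.740 × 1.970 × 26.205 = 244.7 km/s.
v = √(v_r² + v_t²) = √(627.5² + 244.7²) = √453634 = 673.52 km/s.

673.5 km/s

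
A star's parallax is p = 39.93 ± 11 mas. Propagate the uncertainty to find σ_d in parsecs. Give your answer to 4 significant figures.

d = 1/p, so σ_d = σ_p / p².
σ_d = 0.0110 / (0.03993)² = 0.0110 / 0.0015944 = 6.8991 pc.

6.899 pc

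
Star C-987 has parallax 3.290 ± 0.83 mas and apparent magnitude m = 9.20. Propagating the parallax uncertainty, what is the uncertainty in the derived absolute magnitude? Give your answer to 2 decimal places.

σ_M = 0.55 mag

M = m − 5 log₁₀ d + 5 = m + 5 log₁₀ p + 5, so ∂M/∂p = 5/(p ln 10).
σ_M = (5/ln 10) · (σ_p/p) = 2.1715 × 0.83/3.290 = 2.1715 × 0.25228 = 0.54783.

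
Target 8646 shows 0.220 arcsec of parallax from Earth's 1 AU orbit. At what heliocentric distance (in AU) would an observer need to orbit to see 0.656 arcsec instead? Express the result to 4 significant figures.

2.982 AU

Parallax scales linearly with baseline: p ∝ B, so B = p_target / p_Earth × 1 AU.
B = 0.656 / 0.220 = 2.9818 AU.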